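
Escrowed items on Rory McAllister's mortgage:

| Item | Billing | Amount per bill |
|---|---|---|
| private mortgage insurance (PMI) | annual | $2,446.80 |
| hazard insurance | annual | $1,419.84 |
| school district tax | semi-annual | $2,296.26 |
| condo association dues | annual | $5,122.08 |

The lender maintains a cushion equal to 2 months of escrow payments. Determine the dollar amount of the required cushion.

Private mortgage insurance (PMI): $2,446.80/yr
Hazard insurance: $1,419.84/yr
School district tax: $2,296.26 × 2 = $4,592.52/yr
Condo association dues: $5,122.08/yr
Yearly total = $2,446.80 + $1,419.84 + $4,592.52 + $5,122.08 = $13,581.24
Monthly = $13,581.24 ÷ 12 = $1,131.77
Cushion = 2 × $1,131.77 = $2,263.54

$2,263.54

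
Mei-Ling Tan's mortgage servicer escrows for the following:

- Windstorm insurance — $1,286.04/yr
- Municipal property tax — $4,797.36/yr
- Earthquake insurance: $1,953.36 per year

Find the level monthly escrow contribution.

$669.73

Windstorm insurance = $1,286.04 per year
Municipal property tax = $4,797.36 per year
Earthquake insurance = $1,953.36 per year
Total annual escrow = $1,286.04 + $4,797.36 + $1,953.36 = $8,036.76
Base monthly escrow = $8,036.76 ÷ 12 = $669.73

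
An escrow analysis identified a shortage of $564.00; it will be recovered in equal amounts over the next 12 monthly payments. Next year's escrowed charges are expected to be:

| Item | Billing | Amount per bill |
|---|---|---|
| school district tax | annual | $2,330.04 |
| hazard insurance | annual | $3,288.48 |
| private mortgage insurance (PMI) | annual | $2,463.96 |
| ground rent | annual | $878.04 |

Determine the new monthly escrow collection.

School district tax: $2,330.04 annually
Hazard insurance: $3,288.48 annually
Private mortgage insurance (PMI): $2,463.96 annually
Ground rent: $878.04 annually
Total annual escrow = $2,330.04 + $3,288.48 + $2,463.96 + $878.04 = $8,960.52
Monthly escrow = $8,960.52 / 12 = $746.71
Monthly shortage recovery: $564.00 / 12 = $47.00
New monthly escrow = $746.71 + $47.00 = $793.71

$793.71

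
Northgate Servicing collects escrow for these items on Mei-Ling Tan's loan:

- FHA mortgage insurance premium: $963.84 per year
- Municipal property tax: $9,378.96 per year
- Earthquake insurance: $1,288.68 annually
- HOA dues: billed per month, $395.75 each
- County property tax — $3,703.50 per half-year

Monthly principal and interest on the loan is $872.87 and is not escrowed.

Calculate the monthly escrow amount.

$1,982.29

FHA mortgage insurance premium: $963.84
Municipal property tax: $9,378.96
Earthquake insurance: $1,288.68
HOA dues: $395.75 × 12 = $4,749.00
County property tax: $3,703.50 × 2 = $7,407.00
Combined annual = $23,787.48
Base monthly escrow = $23,787.48 ÷ 12 = $1,982.29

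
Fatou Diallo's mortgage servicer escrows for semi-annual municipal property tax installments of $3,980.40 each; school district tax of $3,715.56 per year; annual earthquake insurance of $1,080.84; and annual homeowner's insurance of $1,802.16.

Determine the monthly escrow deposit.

Municipal property tax: $3,980.40 × 2 = $7,960.80
School district tax: $3,715.56
Earthquake insurance: $1,080.84
Homeowner's insurance: $1,802.16
Combined annual = $7,960.80 + $3,715.56 + $1,080.84 + $1,802.16 = $14,559.36
Base monthly escrow = $14,559.36 / 12 = $1,213.28

$1,213.28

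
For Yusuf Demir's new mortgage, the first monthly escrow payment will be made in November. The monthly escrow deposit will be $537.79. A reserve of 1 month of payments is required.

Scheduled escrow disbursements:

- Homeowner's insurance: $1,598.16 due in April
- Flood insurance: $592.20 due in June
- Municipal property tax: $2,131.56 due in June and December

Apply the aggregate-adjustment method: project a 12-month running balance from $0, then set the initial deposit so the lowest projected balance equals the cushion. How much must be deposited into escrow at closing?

Cushion = 1 × $537.79 = $537.79
Trial balance (start $0, +$537.79 each month, − disbursements):
  Nov: +$537.79 → $537.79
  Dec: +$537.79 − $2,131.56 → -$1,055.98
  Jan: +$537.79 → -$518.19
  Feb: +$537.79 → $19.60
  Mar: +$537.79 → $557.39
  Apr: +$537.79 − $1,598.16 → -$502.98
  May: +$537.79 → $34.81
  Jun: +$537.79 − $2,723.76 → -$2,151.16
  Jul: +$537.79 → -$1,613.37
  Aug: +$537.79 → -$1,075.58
  Sep: +$537.79 → -$537.79
  Oct: +$537.79 → $0.00
Lowest trial balance = -$2,151.16 (Jun)
Initial deposit = cushion − low point = $537.79 − (-$2,151.16) = $2,688.95

$2,688.95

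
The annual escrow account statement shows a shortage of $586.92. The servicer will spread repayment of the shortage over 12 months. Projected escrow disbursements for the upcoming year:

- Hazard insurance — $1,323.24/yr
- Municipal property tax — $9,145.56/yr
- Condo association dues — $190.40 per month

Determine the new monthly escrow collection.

$1,111.71

Hazard insurance: $1,323.24 per year
Municipal property tax: $9,145.56 per year
Condo association dues: $190.40 × 12 = $2,284.80 per year
Total annual escrow = $12,753.60
Monthly escrow = $12,753.60 / 12 = $1,062.80
Monthly shortage recovery: $586.92 / 12 = $48.91
Adjusted monthly = $1,062.80 + $48.91 = $1,111.71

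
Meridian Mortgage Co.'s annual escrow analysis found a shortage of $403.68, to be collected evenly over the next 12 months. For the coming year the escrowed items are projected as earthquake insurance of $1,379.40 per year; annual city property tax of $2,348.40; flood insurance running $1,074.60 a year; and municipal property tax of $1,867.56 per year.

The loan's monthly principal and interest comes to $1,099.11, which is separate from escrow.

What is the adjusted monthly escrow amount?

$589.47

Earthquake insurance — $1,379.40 annually
City property tax — $2,348.40 annually
Flood insurance — $1,074.60 annually
Municipal property tax — $1,867.56 annually
Combined annual = $1,379.40 + $2,348.40 + $1,074.60 + $1,867.56 = $6,669.96
Per month = $6,669.96 ÷ 12 = $555.83
Shortage spread = $403.68 / 12 = $33.64/mo
New monthly escrow = $555.83 + $33.64 = $589.47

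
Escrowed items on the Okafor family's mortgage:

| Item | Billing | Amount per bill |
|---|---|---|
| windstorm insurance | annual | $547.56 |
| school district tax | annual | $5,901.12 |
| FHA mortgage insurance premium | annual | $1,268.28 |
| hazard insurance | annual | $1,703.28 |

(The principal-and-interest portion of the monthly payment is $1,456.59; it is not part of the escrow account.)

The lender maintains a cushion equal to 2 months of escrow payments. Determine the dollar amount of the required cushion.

$1,570.04

Windstorm insurance: $547.56
School district tax: $5,901.12
FHA mortgage insurance premium: $1,268.28
Hazard insurance: $1,703.28
Total annual escrow = $547.56 + $5,901.12 + $1,268.28 + $1,703.28 = $9,420.24
Monthly = $9,420.24 ÷ 12 = $785.02
Cushion = 2 × $785.02 = $1,570.04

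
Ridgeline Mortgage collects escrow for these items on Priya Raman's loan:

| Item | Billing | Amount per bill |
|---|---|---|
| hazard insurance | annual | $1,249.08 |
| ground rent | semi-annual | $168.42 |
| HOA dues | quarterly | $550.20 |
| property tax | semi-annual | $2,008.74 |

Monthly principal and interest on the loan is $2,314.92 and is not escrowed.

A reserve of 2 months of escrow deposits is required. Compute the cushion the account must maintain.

$1,300.70

Hazard insurance — $1,249.08
Ground rent — $168.42 × 2 = $336.84
HOA dues — $550.20 × 4 = $2,200.80
Property tax — $2,008.74 × 2 = $4,017.48
Total per year = $7,804.20
Monthly = $7,804.20 ÷ 12 = $650.35
Reserve = 2 × $650.35 = $1,300.70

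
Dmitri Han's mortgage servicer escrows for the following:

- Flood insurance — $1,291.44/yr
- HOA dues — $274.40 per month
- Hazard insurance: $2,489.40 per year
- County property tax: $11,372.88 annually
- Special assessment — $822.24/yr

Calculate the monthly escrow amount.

$1,605.73

Flood insurance: $1,291.44 per year
HOA dues: $274.40 × 12 = $3,292.80 per year
Hazard insurance: $2,489.40 per year
County property tax: $11,372.88 per year
Special assessment: $822.24 per year
Combined annual = $19,268.76
Monthly = $19,268.76 / 12 = $1,605.73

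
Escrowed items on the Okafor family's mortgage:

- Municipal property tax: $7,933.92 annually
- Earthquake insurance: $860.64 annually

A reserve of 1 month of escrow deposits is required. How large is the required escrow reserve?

$732.88

Municipal property tax — $7,933.92
Earthquake insurance — $860.64
Total per year = $7,933.92 + $860.64 = $8,794.56
Monthly escrow = $8,794.56 ÷ 12 = $732.88
Reserve = 1 × $732.88 = $732.88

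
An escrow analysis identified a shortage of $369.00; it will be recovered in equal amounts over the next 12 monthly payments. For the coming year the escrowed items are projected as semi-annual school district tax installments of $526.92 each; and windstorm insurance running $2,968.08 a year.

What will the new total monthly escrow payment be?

$365.91

School district tax: $526.92 × 2 = $1,053.84/yr
Windstorm insurance: $2,968.08/yr
Total per year = $1,053.84 + $2,968.08 = $4,021.92
Base monthly escrow = $4,021.92 / 12 = $335.16
Shortage spread = $369.00 / 12 = $30.75/mo
New monthly escrow = $335.16 + $30.75 = $365.91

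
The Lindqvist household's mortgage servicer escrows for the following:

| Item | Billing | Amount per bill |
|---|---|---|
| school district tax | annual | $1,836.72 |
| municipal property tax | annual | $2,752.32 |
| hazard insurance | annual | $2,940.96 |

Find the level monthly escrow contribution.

School district tax: $1,836.72
Municipal property tax: $2,752.32
Hazard insurance: $2,940.96
Total annual escrow = $1,836.72 + $2,752.32 + $2,940.96 = $7,530.00
Per month = $7,530.00 / 12 = $627.50

$627.50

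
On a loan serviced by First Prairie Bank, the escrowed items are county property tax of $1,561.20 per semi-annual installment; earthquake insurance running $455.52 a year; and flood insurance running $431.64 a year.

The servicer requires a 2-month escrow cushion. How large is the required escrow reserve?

County property tax: $1,561.20 × 2 = $3,122.40/yr
Earthquake insurance: $455.52/yr
Flood insurance: $431.64/yr
Annual escrow total = $4,009.56
Per month = $4,009.56 ÷ 12 = $334.13
Reserve = 2 × $334.13 = $668.26

$668.26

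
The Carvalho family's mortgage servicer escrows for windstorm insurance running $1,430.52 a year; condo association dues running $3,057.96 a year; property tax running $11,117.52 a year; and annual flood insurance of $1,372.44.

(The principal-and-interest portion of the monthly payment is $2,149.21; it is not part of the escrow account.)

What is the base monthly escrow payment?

$1,414.87

Windstorm insurance: $1,430.52
Condo association dues: $3,057.96
Property tax: $11,117.52
Flood insurance: $1,372.44
Total annual escrow = $1,430.52 + $3,057.96 + $11,117.52 + $1,372.44 = $16,978.44
Base monthly escrow = $16,978.44 / 12 = $1,414.87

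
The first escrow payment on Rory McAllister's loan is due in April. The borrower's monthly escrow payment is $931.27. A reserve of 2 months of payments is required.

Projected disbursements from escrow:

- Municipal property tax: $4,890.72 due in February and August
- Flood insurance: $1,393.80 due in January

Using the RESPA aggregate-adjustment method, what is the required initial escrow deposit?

$2,793.81

Cushion = 2 × $931.27 = $1,862.54
Trial balance (start $0, +$931.27 each month, − disbursements):
  Apr: +$931.27 → $931.27
  May: +$931.27 → $1,862.54
  Jun: +$931.27 → $2,793.81
  Jul: +$931.27 → $3,725.08
  Aug: +$931.27 − $4,890.72 → -$234.37
  Sep: +$931.27 → $696.90
  Oct: +$931.27 → $1,628.17
  Nov: +$931.27 → $2,559.44
  Dec: +$931.27 → $3,490.71
  Jan: +$931.27 − $1,393.80 → $3,028.18
  Feb: +$931.27 − $4,890.72 → -$931.27
  Mar: +$931.27 → $0.00
Lowest trial balance = -$931.27 (Feb)
Initial deposit = cushion − low point = $1,862.54 − (-$931.27) = $2,793.81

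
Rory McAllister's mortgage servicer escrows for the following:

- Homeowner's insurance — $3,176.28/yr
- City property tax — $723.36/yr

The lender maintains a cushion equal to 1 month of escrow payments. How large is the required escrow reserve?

Homeowner's insurance — $3,176.28 per year
City property tax — $723.36 per year
Total annual escrow = $3,176.28 + $723.36 = $3,899.64
Monthly escrow = $3,899.64 / 12 = $324.97
Required cushion = 1 × $324.97 = $324.97

$324.97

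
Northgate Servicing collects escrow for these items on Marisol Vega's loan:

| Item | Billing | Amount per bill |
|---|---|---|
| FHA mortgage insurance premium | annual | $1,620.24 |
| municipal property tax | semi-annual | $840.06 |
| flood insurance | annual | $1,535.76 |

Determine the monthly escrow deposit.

FHA mortgage insurance premium — $1,620.24
Municipal property tax — $840.06 × 2 = $1,680.12
Flood insurance — $1,535.76
Yearly total = $1,620.24 + $1,680.12 + $1,535.76 = $4,836.12
Monthly escrow = $4,836.12 / 12 = $403.01

$403.01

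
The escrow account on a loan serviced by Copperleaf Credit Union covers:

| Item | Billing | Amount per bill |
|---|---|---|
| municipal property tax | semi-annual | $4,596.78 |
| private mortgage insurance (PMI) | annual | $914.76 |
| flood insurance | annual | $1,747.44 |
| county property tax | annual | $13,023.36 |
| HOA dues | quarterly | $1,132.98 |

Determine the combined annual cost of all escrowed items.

Municipal property tax: $4,596.78 × 2 = $9,193.56 per year
Private mortgage insurance (PMI): $914.76 per year
Flood insurance: $1,747.44 per year
County property tax: $13,023.36 per year
HOA dues: $1,132.98 × 4 = $4,531.92 per year
Annual escrow total = $9,193.56 + $914.76 + $1,747.44 + $13,023.36 + $4,531.92 = $29,411.04

$29,411.04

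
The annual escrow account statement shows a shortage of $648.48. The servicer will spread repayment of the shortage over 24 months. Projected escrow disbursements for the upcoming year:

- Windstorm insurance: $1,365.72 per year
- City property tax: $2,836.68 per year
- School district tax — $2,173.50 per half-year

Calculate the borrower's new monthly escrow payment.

Windstorm insurance — $1,365.72/yr
City property tax — $2,836.68/yr
School district tax — $2,173.50 × 2 = $4,347.00/yr
Total annual escrow = $1,365.72 + $2,836.68 + $4,347.00 = $8,549.40
Per month = $8,549.40 / 12 = $712.45
Shortage spread = $648.48 / 24 = $27.02/mo
New monthly escrow = $712.45 + $27.02 = $739.47

$739.47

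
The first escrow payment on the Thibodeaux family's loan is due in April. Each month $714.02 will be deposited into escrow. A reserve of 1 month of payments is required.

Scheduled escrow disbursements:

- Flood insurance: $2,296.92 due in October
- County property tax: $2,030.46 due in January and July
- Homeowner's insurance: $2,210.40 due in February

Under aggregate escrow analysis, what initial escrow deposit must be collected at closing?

Cushion = 1 × $714.02 = $714.02
Trial balance (start $0, +$714.02 each month, − disbursements):
  Apr: +$714.02 → $714.02
  May: +$714.02 → $1,428.04
  Jun: +$714.02 → $2,142.06
  Jul: +$714.02 − $2,030.46 → $825.62
  Aug: +$714.02 → $1,539.64
  Sep: +$714.02 → $2,253.66
  Oct: +$714.02 − $2,296.92 → $670.76
  Nov: +$714.02 → $1,384.78
  Dec: +$714.02 → $2,098.80
  Jan: +$714.02 − $2,030.46 → $782.36
  Feb: +$714.02 − $2,210.40 → -$714.02
  Mar: +$714.02 → $0.00
Lowest trial balance = -$714.02 (Feb)
Initial deposit = cushion − low point = $714.02 − (-$714.02) = $1,428.04

$1,428.04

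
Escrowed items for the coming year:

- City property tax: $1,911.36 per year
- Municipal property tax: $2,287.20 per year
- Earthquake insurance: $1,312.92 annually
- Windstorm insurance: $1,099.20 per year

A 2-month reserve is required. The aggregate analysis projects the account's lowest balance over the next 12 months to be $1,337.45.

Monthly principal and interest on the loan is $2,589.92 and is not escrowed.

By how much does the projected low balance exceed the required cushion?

City property tax = $1,911.36/yr
Municipal property tax = $2,287.20/yr
Earthquake insurance = $1,312.92/yr
Windstorm insurance = $1,099.20/yr
Annual escrow total = $1,911.36 + $2,287.20 + $1,312.92 + $1,099.20 = $6,610.68
Monthly escrow = $6,610.68 ÷ 12 = $550.89
Required reserve = 2 × $550.89 = $1,101.78
Surplus = $1,337.45 − $1,101.78 = $235.67

$235.67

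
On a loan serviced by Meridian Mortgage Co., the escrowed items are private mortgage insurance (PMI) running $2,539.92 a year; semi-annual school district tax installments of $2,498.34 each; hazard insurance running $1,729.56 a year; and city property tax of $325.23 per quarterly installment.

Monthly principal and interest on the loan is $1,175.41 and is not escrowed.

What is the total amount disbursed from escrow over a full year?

Private mortgage insurance (PMI): $2,539.92
School district tax: $2,498.34 × 2 = $4,996.68
Hazard insurance: $1,729.56
City property tax: $325.23 × 4 = $1,300.92
Total annual escrow = $2,539.92 + $4,996.68 + $1,729.56 + $1,300.92 = $10,567.08

$10,567.08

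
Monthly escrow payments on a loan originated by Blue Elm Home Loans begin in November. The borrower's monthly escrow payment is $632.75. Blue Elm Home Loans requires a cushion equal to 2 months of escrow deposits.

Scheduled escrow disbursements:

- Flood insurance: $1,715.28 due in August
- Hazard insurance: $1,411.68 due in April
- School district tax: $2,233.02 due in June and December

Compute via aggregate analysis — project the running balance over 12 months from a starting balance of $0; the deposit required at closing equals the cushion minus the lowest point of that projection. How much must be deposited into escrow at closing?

$2,531.00

Cushion = 2 × $632.75 = $1,265.50
Trial balance (start $0, +$632.75 each month, − disbursements):
  Nov: +$632.75 → $632.75
  Dec: +$632.75 − $2,233.02 → -$967.52
  Jan: +$632.75 → -$334.77
  Feb: +$632.75 → $297.98
  Mar: +$632.75 → $930.73
  Apr: +$632.75 − $1,411.68 → $151.80
  May: +$632.75 → $784.55
  Jun: +$632.75 − $2,233.02 → -$815.72
  Jul: +$632.75 → -$182.97
  Aug: +$632.75 − $1,715.28 → -$1,265.50
  Sep: +$632.75 → -$632.75
  Oct: +$632.75 → $0.00
Lowest trial balance = -$1,265.50 (Aug)
Initial deposit = cushion − low point = $1,265.50 − (-$1,265.50) = $2,531.00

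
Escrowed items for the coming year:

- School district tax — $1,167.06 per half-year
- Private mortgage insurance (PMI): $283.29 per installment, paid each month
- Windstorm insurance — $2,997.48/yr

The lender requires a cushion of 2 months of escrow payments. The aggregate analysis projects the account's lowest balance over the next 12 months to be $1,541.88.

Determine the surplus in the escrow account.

School district tax = $1,167.06 × 2 = $2,334.12 per year
Private mortgage insurance (PMI) = $283.29 × 12 = $3,399.48 per year
Windstorm insurance = $2,997.48 per year
Annual escrow total = $8,731.08
Monthly escrow = $8,731.08 ÷ 12 = $727.59
Cushion = 2 × $727.59 = $1,455.18
Excess over cushion: $1,541.88 − $1,455.18 = $86.70

$86.70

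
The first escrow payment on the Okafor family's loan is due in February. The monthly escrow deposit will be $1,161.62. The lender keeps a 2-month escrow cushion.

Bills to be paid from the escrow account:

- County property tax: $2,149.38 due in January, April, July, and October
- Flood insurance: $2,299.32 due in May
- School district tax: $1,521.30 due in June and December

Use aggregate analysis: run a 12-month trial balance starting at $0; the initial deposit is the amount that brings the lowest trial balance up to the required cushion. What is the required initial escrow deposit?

Cushion = 2 × $1,161.62 = $2,323.24
Trial balance (start $0, +$1,161.62 each month, − disbursements):
  Feb: +$1,161.62 → $1,161.62
  Mar: +$1,161.62 → $2,323.24
  Apr: +$1,161.62 − $2,149.38 → $1,335.48
  May: +$1,161.62 − $2,299.32 → $197.78
  Jun: +$1,161.62 − $1,521.30 → -$161.90
  Jul: +$1,161.62 − $2,149.38 → -$1,149.66
  Aug: +$1,161.62 → $11.96
  Sep: +$1,161.62 → $1,173.58
  Oct: +$1,161.62 − $2,149.38 → $185.82
  Nov: +$1,161.62 → $1,347.44
  Dec: +$1,161.62 − $1,521.30 → $987.76
  Jan: +$1,161.62 − $2,149.38 → $0.00
Lowest trial balance = -$1,149.66 (Jul)
Initial deposit = cushion − low point = $2,323.24 − (-$1,149.66) = $3,472.90

$3,472.90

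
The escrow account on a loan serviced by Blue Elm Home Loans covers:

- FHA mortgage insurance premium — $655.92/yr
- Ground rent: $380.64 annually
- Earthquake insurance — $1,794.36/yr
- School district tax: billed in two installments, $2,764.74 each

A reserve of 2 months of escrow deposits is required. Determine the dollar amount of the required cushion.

$1,393.40

FHA mortgage insurance premium = $655.92 per year
Ground rent = $380.64 per year
Earthquake insurance = $1,794.36 per year
School district tax = $2,764.74 × 2 = $5,529.48 per year
Total annual escrow = $655.92 + $380.64 + $1,794.36 + $5,529.48 = $8,360.40
Monthly = $8,360.40 ÷ 12 = $696.70
Required cushion = 2 × $696.70 = $1,393.40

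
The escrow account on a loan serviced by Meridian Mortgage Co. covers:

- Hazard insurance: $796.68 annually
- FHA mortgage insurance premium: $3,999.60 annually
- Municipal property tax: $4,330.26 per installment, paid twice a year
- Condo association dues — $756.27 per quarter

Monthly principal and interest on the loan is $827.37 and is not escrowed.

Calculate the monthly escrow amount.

Hazard insurance: $796.68 annually
FHA mortgage insurance premium: $3,999.60 annually
Municipal property tax: $4,330.26 × 2 = $8,660.52 annually
Condo association dues: $756.27 × 4 = $3,025.08 annually
Total per year = $16,481.88
Monthly escrow = $16,481.88 ÷ 12 = $1,373.49

$1,373.49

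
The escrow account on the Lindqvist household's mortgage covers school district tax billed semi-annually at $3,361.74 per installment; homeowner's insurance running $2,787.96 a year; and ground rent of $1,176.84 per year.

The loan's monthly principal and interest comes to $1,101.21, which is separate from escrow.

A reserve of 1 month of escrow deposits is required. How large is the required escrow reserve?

School district tax: $3,361.74 × 2 = $6,723.48 per year
Homeowner's insurance: $2,787.96 per year
Ground rent: $1,176.84 per year
Total per year = $10,688.28
Monthly = $10,688.28 / 12 = $890.69
Cushion = 1 × $890.69 = $890.69

$890.69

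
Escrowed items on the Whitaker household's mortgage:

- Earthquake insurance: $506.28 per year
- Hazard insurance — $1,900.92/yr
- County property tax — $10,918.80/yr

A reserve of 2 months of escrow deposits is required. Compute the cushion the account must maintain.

Earthquake insurance — $506.28 per year
Hazard insurance — $1,900.92 per year
County property tax — $10,918.80 per year
Combined annual = $506.28 + $1,900.92 + $10,918.80 = $13,326.00
Base monthly escrow = $13,326.00 / 12 = $1,110.50
Required cushion = 2 × $1,110.50 = $2,221.00

$2,221.00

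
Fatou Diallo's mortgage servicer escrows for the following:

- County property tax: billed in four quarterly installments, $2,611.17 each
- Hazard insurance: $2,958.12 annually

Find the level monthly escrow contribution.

County property tax — $2,611.17 × 4 = $10,444.68 annually
Hazard insurance — $2,958.12 annually
Total per year = $13,402.80
Base monthly escrow = $13,402.80 / 12 = $1,116.90

$1,116.90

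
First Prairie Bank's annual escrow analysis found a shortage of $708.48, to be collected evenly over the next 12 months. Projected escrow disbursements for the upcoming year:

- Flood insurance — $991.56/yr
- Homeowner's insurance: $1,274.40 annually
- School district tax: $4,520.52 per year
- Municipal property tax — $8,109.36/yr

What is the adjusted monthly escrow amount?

Flood insurance = $991.56
Homeowner's insurance = $1,274.40
School district tax = $4,520.52
Municipal property tax = $8,109.36
Yearly total = $991.56 + $1,274.40 + $4,520.52 + $8,109.36 = $14,895.84
Monthly escrow = $14,895.84 ÷ 12 = $1,241.32
Monthly shortage recovery: $708.48 ÷ 12 = $59.04
New monthly escrow = $1,241.32 + $59.04 = $1,300.36

$1,300.36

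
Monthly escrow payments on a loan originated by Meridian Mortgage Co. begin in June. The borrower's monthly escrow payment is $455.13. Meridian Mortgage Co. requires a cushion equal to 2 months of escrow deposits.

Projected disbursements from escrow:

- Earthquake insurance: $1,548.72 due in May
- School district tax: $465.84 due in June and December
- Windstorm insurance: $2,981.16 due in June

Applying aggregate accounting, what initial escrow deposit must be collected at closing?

Cushion = 2 × $455.13 = $910.26
Trial balance (start $0, +$455.13 each month, − disbursements):
  Jun: +$455.13 − $3,447.00 → -$2,991.87
  Jul: +$455.13 → -$2,536.74
  Aug: +$455.13 → -$2,081.61
  Sep: +$455.13 → -$1,626.48
  Oct: +$455.13 → -$1,171.35
  Nov: +$455.13 → -$716.22
  Dec: +$455.13 − $465.84 → -$726.93
  Jan: +$455.13 → -$271.80
  Feb: +$455.13 → $183.33
  Mar: +$455.13 → $638.46
  Apr: +$455.13 → $1,093.59
  May: +$455.13 − $1,548.72 → $0.00
Lowest trial balance = -$2,991.87 (Jun)
Initial deposit = cushion − low point = $910.26 − (-$2,991.87) = $3,902.13

$3,902.13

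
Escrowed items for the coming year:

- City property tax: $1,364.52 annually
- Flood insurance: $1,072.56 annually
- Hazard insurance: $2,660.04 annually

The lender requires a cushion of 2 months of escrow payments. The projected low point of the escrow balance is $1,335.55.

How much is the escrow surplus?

$486.03

City property tax: $1,364.52/yr
Flood insurance: $1,072.56/yr
Hazard insurance: $2,660.04/yr
Total per year = $1,364.52 + $1,072.56 + $2,660.04 = $5,097.12
Base monthly escrow = $5,097.12 ÷ 12 = $424.76
Required reserve = 2 × $424.76 = $849.52
Surplus = $1,335.55 − $849.52 = $486.03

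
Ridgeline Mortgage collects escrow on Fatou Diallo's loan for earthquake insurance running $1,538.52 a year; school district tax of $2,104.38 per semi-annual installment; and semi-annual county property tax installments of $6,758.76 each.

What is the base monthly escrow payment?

$1,605.40

Earthquake insurance — $1,538.52/yr
School district tax — $2,104.38 × 2 = $4,208.76/yr
County property tax — $6,758.76 × 2 = $13,517.52/yr
Total per year = $19,264.80
Monthly = $19,264.80 / 12 = $1,605.40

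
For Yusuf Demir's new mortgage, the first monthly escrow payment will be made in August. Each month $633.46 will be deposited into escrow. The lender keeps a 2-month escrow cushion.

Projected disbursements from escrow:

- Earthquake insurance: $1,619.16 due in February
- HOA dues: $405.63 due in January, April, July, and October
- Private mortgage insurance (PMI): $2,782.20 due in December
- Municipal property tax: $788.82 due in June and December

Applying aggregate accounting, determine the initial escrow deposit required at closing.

$2,834.14

Cushion = 2 × $633.46 = $1,266.92
Trial balance (start $0, +$633.46 each month, − disbursements):
  Aug: +$633.46 → $633.46
  Sep: +$633.46 → $1,266.92
  Oct: +$633.46 − $405.63 → $1,494.75
  Nov: +$633.46 → $2,128.21
  Dec: +$633.46 − $3,571.02 → -$809.35
  Jan: +$633.46 − $405.63 → -$581.52
  Feb: +$633.46 − $1,619.16 → -$1,567.22
  Mar: +$633.46 → -$933.76
  Apr: +$633.46 − $405.63 → -$705.93
  May: +$633.46 → -$72.47
  Jun: +$633.46 − $788.82 → -$227.83
  Jul: +$633.46 − $405.63 → $0.00
Lowest trial balance = -$1,567.22 (Feb)
Initial deposit = cushion − low point = $1,266.92 − (-$1,567.22) = $2,834.14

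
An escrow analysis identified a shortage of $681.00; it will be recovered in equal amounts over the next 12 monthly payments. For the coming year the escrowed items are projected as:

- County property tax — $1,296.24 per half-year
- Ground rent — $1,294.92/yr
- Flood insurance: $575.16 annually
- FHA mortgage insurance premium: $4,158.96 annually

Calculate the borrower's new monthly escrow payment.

County property tax — $1,296.24 × 2 = $2,592.48 per year
Ground rent — $1,294.92 per year
Flood insurance — $575.16 per year
FHA mortgage insurance premium — $4,158.96 per year
Combined annual = $8,621.52
Monthly escrow = $8,621.52 / 12 = $718.46
Shortage spread = $681.00 ÷ 12 = $56.75/mo
Adjusted monthly = $718.46 + $56.75 = $775.21

$775.21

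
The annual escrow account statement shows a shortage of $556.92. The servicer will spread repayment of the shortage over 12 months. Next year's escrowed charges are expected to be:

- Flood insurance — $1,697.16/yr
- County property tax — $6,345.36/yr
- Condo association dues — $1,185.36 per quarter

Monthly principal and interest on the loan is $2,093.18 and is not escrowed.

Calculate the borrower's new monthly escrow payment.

$1,111.74

Flood insurance = $1,697.16 per year
County property tax = $6,345.36 per year
Condo association dues = $1,185.36 × 4 = $4,741.44 per year
Total annual escrow = $1,697.16 + $6,345.36 + $4,741.44 = $12,783.96
Base monthly escrow = $12,783.96 / 12 = $1,065.33
Shortage spread = $556.92 / 12 = $46.41/mo
New monthly escrow = $1,065.33 + $46.41 = $1,111.74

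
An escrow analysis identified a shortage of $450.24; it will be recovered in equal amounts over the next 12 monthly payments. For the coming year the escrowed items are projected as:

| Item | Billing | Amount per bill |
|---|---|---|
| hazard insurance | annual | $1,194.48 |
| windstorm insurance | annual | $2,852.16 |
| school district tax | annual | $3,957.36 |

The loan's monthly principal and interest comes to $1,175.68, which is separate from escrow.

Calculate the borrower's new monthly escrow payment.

$704.52

Hazard insurance = $1,194.48
Windstorm insurance = $2,852.16
School district tax = $3,957.36
Total annual escrow = $1,194.48 + $2,852.16 + $3,957.36 = $8,004.00
Base monthly escrow = $8,004.00 / 12 = $667.00
Shortage spread = $450.24 ÷ 12 = $37.52/mo
New monthly escrow = $667.00 + $37.52 = $704.52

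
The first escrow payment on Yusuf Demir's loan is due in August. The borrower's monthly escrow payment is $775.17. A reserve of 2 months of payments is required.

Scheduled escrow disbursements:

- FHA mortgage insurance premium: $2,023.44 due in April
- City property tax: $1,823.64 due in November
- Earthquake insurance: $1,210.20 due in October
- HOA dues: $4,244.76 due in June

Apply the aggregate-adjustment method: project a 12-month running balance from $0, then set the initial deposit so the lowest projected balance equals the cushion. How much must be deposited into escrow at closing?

Cushion = 2 × $775.17 = $1,550.34
Trial balance (start $0, +$775.17 each month, − disbursements):
  Aug: +$775.17 → $775.17
  Sep: +$775.17 → $1,550.34
  Oct: +$775.17 − $1,210.20 → $1,115.31
  Nov: +$775.17 − $1,823.64 → $66.84
  Dec: +$775.17 → $842.01
  Jan: +$775.17 → $1,617.18
  Feb: +$775.17 → $2,392.35
  Mar: +$775.17 → $3,167.52
  Apr: +$775.17 − $2,023.44 → $1,919.25
  May: +$775.17 → $2,694.42
  Jun: +$775.17 − $4,244.76 → -$775.17
  Jul: +$775.17 → $0.00
Lowest trial balance = -$775.17 (Jun)
Initial deposit = cushion − low point = $1,550.34 − (-$775.17) = $2,325.51

$2,325.51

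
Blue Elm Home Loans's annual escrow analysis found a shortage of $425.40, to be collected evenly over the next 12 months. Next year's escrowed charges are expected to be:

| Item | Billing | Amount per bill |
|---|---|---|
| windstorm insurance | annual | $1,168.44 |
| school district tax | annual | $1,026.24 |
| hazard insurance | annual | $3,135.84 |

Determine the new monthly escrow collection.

Windstorm insurance — $1,168.44/yr
School district tax — $1,026.24/yr
Hazard insurance — $3,135.84/yr
Total per year = $5,330.52
Monthly escrow = $5,330.52 / 12 = $444.21
Monthly shortage recovery: $425.40 / 12 = $35.45
Adjusted monthly = $444.21 + $35.45 = $479.66

$479.66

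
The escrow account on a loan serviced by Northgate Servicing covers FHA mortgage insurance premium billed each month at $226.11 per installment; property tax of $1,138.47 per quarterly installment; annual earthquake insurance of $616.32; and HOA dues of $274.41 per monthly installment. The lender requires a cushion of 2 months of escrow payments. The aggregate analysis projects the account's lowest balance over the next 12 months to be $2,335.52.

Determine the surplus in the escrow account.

FHA mortgage insurance premium: $226.11 × 12 = $2,713.32
Property tax: $1,138.47 × 4 = $4,553.88
Earthquake insurance: $616.32
HOA dues: $274.41 × 12 = $3,292.92
Combined annual = $11,176.44
Base monthly escrow = $11,176.44 / 12 = $931.37
Cushion = 2 × $931.37 = $1,862.74
Surplus = $2,335.52 − $1,862.74 = $472.78

$472.78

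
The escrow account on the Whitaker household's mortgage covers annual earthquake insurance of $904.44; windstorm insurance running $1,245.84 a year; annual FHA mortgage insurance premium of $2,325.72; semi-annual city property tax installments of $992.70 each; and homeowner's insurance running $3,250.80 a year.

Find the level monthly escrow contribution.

Earthquake insurance = $904.44 annually
Windstorm insurance = $1,245.84 annually
FHA mortgage insurance premium = $2,325.72 annually
City property tax = $992.70 × 2 = $1,985.40 annually
Homeowner's insurance = $3,250.80 annually
Combined annual = $9,712.20
Per month = $9,712.20 ÷ 12 = $809.35

$809.35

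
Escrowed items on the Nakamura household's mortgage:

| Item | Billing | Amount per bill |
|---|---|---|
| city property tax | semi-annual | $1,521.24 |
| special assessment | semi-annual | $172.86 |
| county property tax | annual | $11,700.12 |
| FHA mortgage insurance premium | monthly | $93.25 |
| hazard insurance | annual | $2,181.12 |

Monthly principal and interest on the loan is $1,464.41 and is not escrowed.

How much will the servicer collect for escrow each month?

City property tax = $1,521.24 × 2 = $3,042.48 per year
Special assessment = $172.86 × 2 = $345.72 per year
County property tax = $11,700.12 per year
FHA mortgage insurance premium = $93.25 × 12 = $1,119.00 per year
Hazard insurance = $2,181.12 per year
Total per year = $18,388.44
Monthly escrow = $18,388.44 ÷ 12 = $1,532.37

$1,532.37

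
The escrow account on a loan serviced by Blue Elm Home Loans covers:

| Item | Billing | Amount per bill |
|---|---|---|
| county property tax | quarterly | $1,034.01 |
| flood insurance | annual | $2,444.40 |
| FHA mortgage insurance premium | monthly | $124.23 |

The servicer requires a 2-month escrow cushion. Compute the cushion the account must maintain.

$1,345.20

County property tax: $1,034.01 × 4 = $4,136.04 per year
Flood insurance: $2,444.40 per year
FHA mortgage insurance premium: $124.23 × 12 = $1,490.76 per year
Combined annual = $4,136.04 + $2,444.40 + $1,490.76 = $8,071.20
Monthly = $8,071.20 / 12 = $672.60
Reserve = 2 × $672.60 = $1,345.20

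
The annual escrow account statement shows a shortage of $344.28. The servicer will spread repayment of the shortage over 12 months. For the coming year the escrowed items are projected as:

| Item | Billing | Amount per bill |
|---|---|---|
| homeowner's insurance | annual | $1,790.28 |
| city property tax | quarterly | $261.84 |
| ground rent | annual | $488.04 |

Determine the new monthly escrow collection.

Homeowner's insurance — $1,790.28 annually
City property tax — $261.84 × 4 = $1,047.36 annually
Ground rent — $488.04 annually
Combined annual = $3,325.68
Monthly escrow = $3,325.68 / 12 = $277.14
Monthly shortage recovery: $344.28 / 12 = $28.69
Adjusted monthly = $277.14 + $28.69 = $305.83

$305.83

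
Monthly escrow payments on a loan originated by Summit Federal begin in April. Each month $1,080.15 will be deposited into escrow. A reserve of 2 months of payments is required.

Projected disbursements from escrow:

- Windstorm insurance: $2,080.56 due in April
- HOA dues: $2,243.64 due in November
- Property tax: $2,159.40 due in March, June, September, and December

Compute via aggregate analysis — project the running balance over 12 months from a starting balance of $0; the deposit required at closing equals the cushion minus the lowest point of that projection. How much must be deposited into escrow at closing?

Cushion = 2 × $1,080.15 = $2,160.30
Trial balance (start $0, +$1,080.15 each month, − disbursements):
  Apr: +$1,080.15 − $2,080.56 → -$1,000.41
  May: +$1,080.15 → $79.74
  Jun: +$1,080.15 − $2,159.40 → -$999.51
  Jul: +$1,080.15 → $80.64
  Aug: +$1,080.15 → $1,160.79
  Sep: +$1,080.15 − $2,159.40 → $81.54
  Oct: +$1,080.15 → $1,161.69
  Nov: +$1,080.15 − $2,243.64 → -$1.80
  Dec: +$1,080.15 − $2,159.40 → -$1,081.05
  Jan: +$1,080.15 → -$0.90
  Feb: +$1,080.15 → $1,079.25
  Mar: +$1,080.15 − $2,159.40 → $0.00
Lowest trial balance = -$1,081.05 (Dec)
Initial deposit = cushion − low point = $2,160.30 − (-$1,081.05) = $3,241.35

$3,241.35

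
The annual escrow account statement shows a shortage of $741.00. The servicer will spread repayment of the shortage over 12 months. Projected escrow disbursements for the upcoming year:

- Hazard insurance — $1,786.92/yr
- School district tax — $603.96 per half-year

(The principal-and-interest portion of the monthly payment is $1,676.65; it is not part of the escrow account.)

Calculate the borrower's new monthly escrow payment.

$311.32

Hazard insurance = $1,786.92 per year
School district tax = $603.96 × 2 = $1,207.92 per year
Combined annual = $1,786.92 + $1,207.92 = $2,994.84
Monthly = $2,994.84 ÷ 12 = $249.57
Shortage per month = $741.00 ÷ 12 = $61.75
Adjusted monthly = $249.57 + $61.75 = $311.32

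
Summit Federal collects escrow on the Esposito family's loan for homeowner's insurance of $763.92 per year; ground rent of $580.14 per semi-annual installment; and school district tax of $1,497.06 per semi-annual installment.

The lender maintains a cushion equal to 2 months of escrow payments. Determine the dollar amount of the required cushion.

$819.72

Homeowner's insurance: $763.92/yr
Ground rent: $580.14 × 2 = $1,160.28/yr
School district tax: $1,497.06 × 2 = $2,994.12/yr
Yearly total = $763.92 + $1,160.28 + $2,994.12 = $4,918.32
Base monthly escrow = $4,918.32 ÷ 12 = $409.86
Required cushion = 2 × $409.86 = $819.72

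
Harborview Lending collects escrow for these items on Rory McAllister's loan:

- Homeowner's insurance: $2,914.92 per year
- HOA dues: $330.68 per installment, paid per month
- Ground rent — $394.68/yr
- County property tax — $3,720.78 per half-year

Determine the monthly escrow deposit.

Homeowner's insurance = $2,914.92 annually
HOA dues = $330.68 × 12 = $3,968.16 annually
Ground rent = $394.68 annually
County property tax = $3,720.78 × 2 = $7,441.56 annually
Total annual escrow = $2,914.92 + $3,968.16 + $394.68 + $7,441.56 = $14,719.32
Monthly escrow = $14,719.32 / 12 = $1,226.61

$1,226.61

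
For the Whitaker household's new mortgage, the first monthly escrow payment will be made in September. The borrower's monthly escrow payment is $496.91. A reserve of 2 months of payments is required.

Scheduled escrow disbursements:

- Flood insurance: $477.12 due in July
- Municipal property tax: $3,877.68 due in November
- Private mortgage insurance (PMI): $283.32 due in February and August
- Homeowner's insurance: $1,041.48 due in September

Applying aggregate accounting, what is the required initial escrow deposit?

$4,422.25

Cushion = 2 × $496.91 = $993.82
Trial balance (start $0, +$496.91 each month, − disbursements):
  Sep: +$496.91 − $1,041.48 → -$544.57
  Oct: +$496.91 → -$47.66
  Nov: +$496.91 − $3,877.68 → -$3,428.43
  Dec: +$496.91 → -$2,931.52
  Jan: +$496.91 → -$2,434.61
  Feb: +$496.91 − $283.32 → -$2,221.02
  Mar: +$496.91 → -$1,724.11
  Apr: +$496.91 → -$1,227.20
  May: +$496.91 → -$730.29
  Jun: +$496.91 → -$233.38
  Jul: +$496.91 − $477.12 → -$213.59
  Aug: +$496.91 − $283.32 → $0.00
Lowest trial balance = -$3,428.43 (Nov)
Initial deposit = cushion − low point = $993.82 − (-$3,428.43) = $4,422.25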